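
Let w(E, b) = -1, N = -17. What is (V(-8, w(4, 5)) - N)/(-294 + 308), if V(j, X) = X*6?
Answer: 11/14 ≈ 0.78571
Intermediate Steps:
V(j, X) = 6*X
(V(-8, w(4, 5)) - N)/(-294 + 308) = (6*(-1) - 1*(-17))/(-294 + 308) = (-6 + 17)/14 = 11*(1/14) = 11/14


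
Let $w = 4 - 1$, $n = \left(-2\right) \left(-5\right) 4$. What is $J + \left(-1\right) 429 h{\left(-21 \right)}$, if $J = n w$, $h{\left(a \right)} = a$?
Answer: $9129$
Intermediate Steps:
$n = 40$ ($n = 10 \cdot 4 = 40$)
$w = 3$
$J = 120$ ($J = 40 \cdot 3 = 120$)
$J + \left(-1\right) 429 h{\left(-21 \right)} = 120 + \left(-1\right) 429 \left(-21\right) = 120 - -9009 = 120 + 9009 = 9129$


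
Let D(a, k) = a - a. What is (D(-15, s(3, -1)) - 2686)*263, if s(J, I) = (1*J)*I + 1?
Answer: -706418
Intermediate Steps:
s(J, I) = 1 + I*J (s(J, I) = J*I + 1 = I*J + 1 = 1 + I*J)
D(a, k) = 0
(D(-15, s(3, -1)) - 2686)*263 = (0 - 2686)*263 = -2686*263 = -706418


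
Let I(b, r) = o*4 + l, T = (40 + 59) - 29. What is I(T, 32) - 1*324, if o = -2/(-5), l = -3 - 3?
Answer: -1642/5 ≈ -328.40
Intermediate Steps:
l = -6
o = ⅖ (o = -2*(-⅕) = ⅖ ≈ 0.40000)
T = 70 (T = 99 - 29 = 70)
I(b, r) = -22/5 (I(b, r) = (⅖)*4 - 6 = 8/5 - 6 = -22/5)
I(T, 32) - 1*324 = -22/5 - 1*324 = -22/5 - 324 = -1642/5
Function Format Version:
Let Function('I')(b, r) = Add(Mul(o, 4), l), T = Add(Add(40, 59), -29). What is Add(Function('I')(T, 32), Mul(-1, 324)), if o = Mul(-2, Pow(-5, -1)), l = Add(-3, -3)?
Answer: Rational(-1642, 5) ≈ -328.40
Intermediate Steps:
l = -6
o = Rational(2, 5) (o = Mul(-2, Rational(-1, 5)) = Rational(2, 5) ≈ 0.40000)
T = 70 (T = Add(99, -29) = 70)
Function('I')(b, r) = Rational(-22, 5) (Function('I')(b, r) = Add(Mul(Rational(2, 5), 4), -6) = Add(Rational(8, 5), -6) = Rational(-22, 5))
Add(Function('I')(T, 32), Mul(-1, 324)) = Add(Rational(-22, 5), Mul(-1, 324)) = Add(Rational(-22, 5), -324) = Rational(-1642, 5)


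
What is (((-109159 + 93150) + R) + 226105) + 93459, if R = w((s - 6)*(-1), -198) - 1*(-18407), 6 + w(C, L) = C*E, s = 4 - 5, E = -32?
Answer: 321732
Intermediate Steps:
s = -1
w(C, L) = -6 - 32*C (w(C, L) = -6 + C*(-32) = -6 - 32*C)
R = 18177 (R = (-6 - 32*(-1 - 6)*(-1)) - 1*(-18407) = (-6 - (-224)*(-1)) + 18407 = (-6 - 32*7) + 18407 = (-6 - 224) + 18407 = -230 + 18407 = 18177)
(((-109159 + 93150) + R) + 226105) + 93459 = (((-109159 + 93150) + 18177) + 226105) + 93459 = ((-16009 + 18177) + 226105) + 93459 = (2168 + 226105) + 93459 = 228273 + 93459 = 321732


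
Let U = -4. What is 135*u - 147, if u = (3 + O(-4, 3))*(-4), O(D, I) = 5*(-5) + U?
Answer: 13893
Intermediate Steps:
O(D, I) = -29 (O(D, I) = 5*(-5) - 4 = -25 - 4 = -29)
u = 104 (u = (3 - 29)*(-4) = -26*(-4) = 104)
135*u - 147 = 135*104 - 147 = 14040 - 147 = 13893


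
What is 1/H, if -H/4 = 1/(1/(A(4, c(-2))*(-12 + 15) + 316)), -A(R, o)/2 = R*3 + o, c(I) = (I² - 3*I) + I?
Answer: -1/784 ≈ -0.0012755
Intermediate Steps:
c(I) = I² - 2*I
A(R, o) = -6*R - 2*o (A(R, o) = -2*(R*3 + o) = -2*(3*R + o) = -2*(o + 3*R) = -6*R - 2*o)
H = -784 (H = -(1264 + 4*(-12 + 15)*(-6*4 - (-4)*(-2 - 2))) = -4/(1/((-24 - (-4)*(-4))*3 + 316)) = -4/(1/((-24 - 2*8)*3 + 316)) = -4/(1/((-24 - 16)*3 + 316)) = -4/(1/(-40*3 + 316)) = -4/(1/(-120 + 316)) = -4/(1/196) = -4/1/196 = -4*196 = -784)
1/H = 1/(-784) = -1/784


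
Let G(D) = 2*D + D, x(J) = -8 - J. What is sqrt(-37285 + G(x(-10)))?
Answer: I*sqrt(37279) ≈ 193.08*I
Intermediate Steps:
G(D) = 3*D
sqrt(-37285 + G(x(-10))) = sqrt(-37285 + 3*(-8 - 1*(-10))) = sqrt(-37285 + 3*(-8 + 10)) = sqrt(-37285 + 3*2) = sqrt(-37285 + 6) = sqrt(-37279) = I*sqrt(37279)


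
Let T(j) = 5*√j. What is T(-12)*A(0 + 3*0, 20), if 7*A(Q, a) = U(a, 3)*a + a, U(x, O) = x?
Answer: 600*I*√3 ≈ 1039.2*I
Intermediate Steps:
A(Q, a) = a/7 + a²/7 (A(Q, a) = (a*a + a)/7 = (a² + a)/7 = (a + a²)/7 = a/7 + a²/7)
T(-12)*A(0 + 3*0, 20) = (5*√(-12))*((⅐)*20*(1 + 20)) = (5*(2*I*√3))*((⅐)*20*21) = (10*I*√3)*60 = 600*I*√3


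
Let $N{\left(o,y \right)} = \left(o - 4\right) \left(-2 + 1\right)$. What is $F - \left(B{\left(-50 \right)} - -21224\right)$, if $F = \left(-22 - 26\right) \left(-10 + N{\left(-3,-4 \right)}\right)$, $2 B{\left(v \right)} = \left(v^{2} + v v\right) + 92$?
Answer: $-23626$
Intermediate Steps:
$N{\left(o,y \right)} = 4 - o$ ($N{\left(o,y \right)} = \left(-4 + o\right) \left(-1\right) = 4 - o$)
$B{\left(v \right)} = 46 + v^{2}$ ($B{\left(v \right)} = \frac{\left(v^{2} + v v\right) + 92}{2} = \frac{\left(v^{2} + v^{2}\right) + 92}{2} = \frac{2 v^{2} + 92}{2} = \frac{92 + 2 v^{2}}{2} = 46 + v^{2}$)
$F = 144$ ($F = \left(-22 - 26\right) \left(-10 + \left(4 - -3\right)\right) = \left(-22 - 26\right) \left(-10 + \left(4 + 3\right)\right) = - 48 \left(-10 + 7\right) = \left(-48\right) \left(-3\right) = 144$)
$F - \left(B{\left(-50 \right)} - -21224\right) = 144 - \left(\left(46 + \left(-50\right)^{2}\right) - -21224\right) = 144 - \left(\left(46 + 2500\right) + 21224\right) = 144 - \left(2546 + 21224\right) = 144 - 23770 = -23626$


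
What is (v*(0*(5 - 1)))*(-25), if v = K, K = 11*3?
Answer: 0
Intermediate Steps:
K = 33
v = 33
(v*(0*(5 - 1)))*(-25) = (33*(0*(5 - 1)))*(-25) = (33*(0*4))*(-25) = (33*0)*(-25) = 0*(-25) = 0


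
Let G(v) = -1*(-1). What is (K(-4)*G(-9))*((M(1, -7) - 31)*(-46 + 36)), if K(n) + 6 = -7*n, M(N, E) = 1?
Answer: 6600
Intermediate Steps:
G(v) = 1
K(n) = -6 - 7*n
(K(-4)*G(-9))*((M(1, -7) - 31)*(-46 + 36)) = ((-6 - 7*(-4))*1)*((1 - 31)*(-46 + 36)) = ((-6 + 28)*1)*(-30*(-10)) = (22*1)*300 = 22*300 = 6600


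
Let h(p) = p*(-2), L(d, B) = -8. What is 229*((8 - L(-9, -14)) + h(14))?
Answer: -2748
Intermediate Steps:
h(p) = -2*p
229*((8 - L(-9, -14)) + h(14)) = 229*((8 - 1*(-8)) - 2*14) = 229*((8 + 8) - 28) = 229*(16 - 28) = 229*(-12) = -2748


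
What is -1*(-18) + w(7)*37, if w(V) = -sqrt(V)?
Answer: 18 - 37*sqrt(7) ≈ -79.893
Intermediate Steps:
-1*(-18) + w(7)*37 = -1*(-18) - sqrt(7)*37 = 18 - 37*sqrt(7)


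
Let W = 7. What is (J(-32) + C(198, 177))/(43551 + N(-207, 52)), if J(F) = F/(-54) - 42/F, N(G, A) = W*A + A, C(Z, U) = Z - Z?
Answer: 823/18993744 ≈ 4.3330e-5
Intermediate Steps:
C(Z, U) = 0
N(G, A) = 8*A (N(G, A) = 7*A + A = 8*A)
J(F) = -42/F - F/54 (J(F) = F*(-1/54) - 42/F = -F/54 - 42/F = -42/F - F/54)
(J(-32) + C(198, 177))/(43551 + N(-207, 52)) = ((-42/(-32) - 1/54*(-32)) + 0)/(43551 + 8*52) = ((-42*(-1/32) + 16/27) + 0)/(43551 + 416) = ((21/16 + 16/27) + 0)/43967 = (823/432 + 0)*(1/43967) = (823/432)*(1/43967) = 823/18993744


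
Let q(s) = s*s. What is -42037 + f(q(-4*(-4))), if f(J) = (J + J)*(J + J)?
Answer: 220107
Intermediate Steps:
q(s) = s**2
f(J) = 4*J**2 (f(J) = (2*J)*(2*J) = 4*J**2)
-42037 + f(q(-4*(-4))) = -42037 + 4*((-4*(-4))**2)**2 = -42037 + 4*(16**2)**2 = -42037 + 4*256**2 = -42037 + 4*65536 = -42037 + 262144 = 220107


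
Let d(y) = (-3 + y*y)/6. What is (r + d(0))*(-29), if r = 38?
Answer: -2175/2 ≈ -1087.5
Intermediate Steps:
d(y) = -½ + y²/6 (d(y) = (-3 + y²)*(⅙) = -½ + y²/6)
(r + d(0))*(-29) = (38 + (-½ + (⅙)*0²))*(-29) = (38 + (-½ + (⅙)*0))*(-29) = (38 + (-½ + 0))*(-29) = (38 - ½)*(-29) = (75/2)*(-29) = -2175/2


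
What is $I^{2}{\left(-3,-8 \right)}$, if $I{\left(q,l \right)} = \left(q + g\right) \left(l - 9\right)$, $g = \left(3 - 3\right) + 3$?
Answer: $0$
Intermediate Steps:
$g = 3$ ($g = 0 + 3 = 3$)
$I{\left(q,l \right)} = \left(-9 + l\right) \left(3 + q\right)$ ($I{\left(q,l \right)} = \left(q + 3\right) \left(l - 9\right) = \left(3 + q\right) \left(-9 + l\right) = \left(-9 + l\right) \left(3 + q\right)$)
$I^{2}{\left(-3,-8 \right)} = \left(-27 - -27 + 3 \left(-8\right) - -24\right)^{2} = \left(-27 + 27 - 24 + 24\right)^{2} = 0^{2} = 0$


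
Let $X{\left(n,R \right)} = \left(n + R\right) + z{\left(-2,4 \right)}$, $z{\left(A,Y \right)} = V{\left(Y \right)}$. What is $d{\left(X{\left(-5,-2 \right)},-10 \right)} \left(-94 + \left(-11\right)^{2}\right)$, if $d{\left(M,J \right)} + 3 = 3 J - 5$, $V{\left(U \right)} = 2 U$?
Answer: $-1026$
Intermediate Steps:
$z{\left(A,Y \right)} = 2 Y$
$X{\left(n,R \right)} = 8 + R + n$ ($X{\left(n,R \right)} = \left(n + R\right) + 2 \cdot 4 = \left(R + n\right) + 8 = 8 + R + n$)
$d{\left(M,J \right)} = -8 + 3 J$ ($d{\left(M,J \right)} = -3 + \left(3 J - 5\right) = -3 + \left(-5 + 3 J\right) = -8 + 3 J$)
$d{\left(X{\left(-5,-2 \right)},-10 \right)} \left(-94 + \left(-11\right)^{2}\right) = \left(-8 + 3 \left(-10\right)\right) \left(-94 + \left(-11\right)^{2}\right) = \left(-8 - 30\right) \left(-94 + 121\right) = \left(-38\right) 27 = -1026$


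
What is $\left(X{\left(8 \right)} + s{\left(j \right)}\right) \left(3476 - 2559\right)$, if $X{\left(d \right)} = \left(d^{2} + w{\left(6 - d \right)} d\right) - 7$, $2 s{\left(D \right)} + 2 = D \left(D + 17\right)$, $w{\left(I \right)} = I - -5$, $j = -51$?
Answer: $868399$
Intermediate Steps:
$w{\left(I \right)} = 5 + I$ ($w{\left(I \right)} = I + 5 = 5 + I$)
$s{\left(D \right)} = -1 + \frac{D \left(17 + D\right)}{2}$ ($s{\left(D \right)} = -1 + \frac{D \left(D + 17\right)}{2} = -1 + \frac{D \left(17 + D\right)}{2}$)
$X{\left(d \right)} = -7 + d^{2} + d \left(11 - d\right)$ ($X{\left(d \right)} = \left(d^{2} + \left(5 - \left(-6 + d\right)\right) d\right) - 7 = \left(d^{2} + \left(11 - d\right) d\right) - 7 = \left(d^{2} + d \left(11 - d\right)\right) - 7 = -7 + d^{2} + d \left(11 - d\right)$)
$\left(X{\left(8 \right)} + s{\left(j \right)}\right) \left(3476 - 2559\right) = \left(\left(-7 + 11 \cdot 8\right) + \left(-1 + \frac{\left(-51\right)^{2}}{2} + \frac{17}{2} \left(-51\right)\right)\right) \left(3476 - 2559\right) = \left(\left(-7 + 88\right) - -866\right) 917 = \left(81 - -866\right) 917 = \left(81 + 866\right) 917 = 947 \cdot 917 = 868399$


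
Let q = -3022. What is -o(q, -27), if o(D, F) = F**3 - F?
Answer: 19656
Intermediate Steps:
-o(q, -27) = -((-27)**3 - 1*(-27)) = -(-19683 + 27) = -1*(-19656) = 19656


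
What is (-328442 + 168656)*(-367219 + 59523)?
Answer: 49165513056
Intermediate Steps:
(-328442 + 168656)*(-367219 + 59523) = -159786*(-307696) = 49165513056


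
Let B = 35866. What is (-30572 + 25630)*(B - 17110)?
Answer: -92692152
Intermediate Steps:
(-30572 + 25630)*(B - 17110) = (-30572 + 25630)*(35866 - 17110) = -4942*18756 = -92692152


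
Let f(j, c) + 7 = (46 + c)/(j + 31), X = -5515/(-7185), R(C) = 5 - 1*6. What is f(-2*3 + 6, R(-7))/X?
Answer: -247164/34193 ≈ -7.2285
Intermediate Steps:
R(C) = -1 (R(C) = 5 - 6 = -1)
X = 1103/1437 (X = -5515*(-1/7185) = 1103/1437 ≈ 0.76757)
f(j, c) = -7 + (46 + c)/(31 + j) (f(j, c) = -7 + (46 + c)/(j + 31) = -7 + (46 + c)/(31 + j))
f(-2*3 + 6, R(-7))/X = ((-171 - 1 - 7*(-2*3 + 6))/(31 + (-2*3 + 6)))/(1103/1437) = ((-171 - 1 - 7*(-6 + 6))/(31 + (-6 + 6)))*(1437/1103) = ((-171 - 1 - 7*0)/(31 + 0))*(1437/1103) = ((-171 - 1 + 0)/31)*(1437/1103) = ((1/31)*(-172))*(1437/1103) = -172/31*1437/1103 = -247164/34193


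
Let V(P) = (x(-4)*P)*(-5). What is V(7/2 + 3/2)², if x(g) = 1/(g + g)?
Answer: 625/64 ≈ 9.7656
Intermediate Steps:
x(g) = 1/(2*g)
V(P) = 5*P/8 (V(P) = (((½)/(-4))*P)*(-5) = (((½)*(-¼))*P)*(-5) = -P/8*(-5) = 5*P/8)
V(7/2 + 3/2)² = (5*(7/2 + 3/2)/8)² = ((5/8)*5)² = (25/8)² = 625/64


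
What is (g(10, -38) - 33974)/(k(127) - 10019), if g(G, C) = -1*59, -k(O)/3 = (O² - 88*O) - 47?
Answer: 34033/24737 ≈ 1.3758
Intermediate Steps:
k(O) = 141 - 3*O² + 264*O (k(O) = -3*((O² - 88*O) - 47) = -3*(-47 + O² - 88*O) = 141 - 3*O² + 264*O)
g(G, C) = -59
(g(10, -38) - 33974)/(k(127) - 10019) = (-59 - 33974)/((141 - 3*127² + 264*127) - 10019) = -34033/((141 - 3*16129 + 33528) - 10019) = -34033/((141 - 48387 + 33528) - 10019) = -34033/(-14718 - 10019) = -34033/(-24737) = -34033*(-1/24737) = 34033/24737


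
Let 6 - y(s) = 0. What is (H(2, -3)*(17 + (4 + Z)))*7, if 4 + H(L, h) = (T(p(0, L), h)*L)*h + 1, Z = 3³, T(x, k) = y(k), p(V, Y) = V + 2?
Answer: -13104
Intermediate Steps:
p(V, Y) = 2 + V
y(s) = 6 (y(s) = 6 - 1*0 = 6 + 0 = 6)
T(x, k) = 6
Z = 27
H(L, h) = -3 + 6*L*h (H(L, h) = -4 + ((6*L)*h + 1) = -4 + (6*L*h + 1) = -4 + (1 + 6*L*h) = -3 + 6*L*h)
(H(2, -3)*(17 + (4 + Z)))*7 = ((-3 + 6*2*(-3))*(17 + (4 + 27)))*7 = ((-3 - 36)*(17 + 31))*7 = -39*48*7 = -1872*7 = -13104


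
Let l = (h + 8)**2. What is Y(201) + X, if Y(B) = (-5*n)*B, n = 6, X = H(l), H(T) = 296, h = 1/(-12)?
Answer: -5734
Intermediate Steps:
h = -1/12 ≈ -0.083333
l = 9025/144 (l = (-1/12 + 8)**2 = (95/12)**2 = 9025/144 ≈ 62.674)
X = 296
Y(B) = -30*B (Y(B) = (-5*6)*B = -30*B)
Y(201) + X = -30*201 + 296 = -6030 + 296 = -5734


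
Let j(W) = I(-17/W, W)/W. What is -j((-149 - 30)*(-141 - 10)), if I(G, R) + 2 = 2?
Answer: 0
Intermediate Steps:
I(G, R) = 0 (I(G, R) = -2 + 2 = 0)
j(W) = 0 (j(W) = 0/W = 0)
-j((-149 - 30)*(-141 - 10)) = -1*0 = 0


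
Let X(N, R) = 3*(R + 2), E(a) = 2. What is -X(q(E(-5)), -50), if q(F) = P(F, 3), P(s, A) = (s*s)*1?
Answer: 144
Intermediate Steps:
P(s, A) = s**2 (P(s, A) = s**2*1 = s**2)
q(F) = F**2
X(N, R) = 6 + 3*R (X(N, R) = 3*(2 + R) = 6 + 3*R)
-X(q(E(-5)), -50) = -(6 + 3*(-50)) = -(6 - 150) = -1*(-144) = 144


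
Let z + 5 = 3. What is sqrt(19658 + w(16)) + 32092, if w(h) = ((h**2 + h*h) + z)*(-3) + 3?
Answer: 32092 + sqrt(18131) ≈ 32227.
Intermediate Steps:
z = -2 (z = -5 + 3 = -2)
w(h) = 9 - 6*h**2 (w(h) = ((h**2 + h*h) - 2)*(-3) + 3 = ((h**2 + h**2) - 2)*(-3) + 3 = (2*h**2 - 2)*(-3) + 3 = (-2 + 2*h**2)*(-3) + 3 = (6 - 6*h**2) + 3 = 9 - 6*h**2)
sqrt(19658 + w(16)) + 32092 = sqrt(19658 + (9 - 6*16**2)) + 32092 = sqrt(19658 + (9 - 6*256)) + 32092 = sqrt(19658 + (9 - 1536)) + 32092 = sqrt(19658 - 1527) + 32092 = sqrt(18131) + 32092 = 32092 + sqrt(18131)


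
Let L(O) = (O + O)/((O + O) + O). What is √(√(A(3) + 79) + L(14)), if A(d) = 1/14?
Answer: √(1176 + 378*√1722)/42 ≈ 3.0917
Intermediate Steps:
A(d) = 1/14
L(O) = ⅔ (L(O) = (2*O)/(2*O + O) = (2*O)/((3*O)) = (2*O)*(1/(3*O)) = ⅔)
√(√(A(3) + 79) + L(14)) = √(√(1/14 + 79) + ⅔) = √(√(1107/14) + ⅔) = √(3*√1722/14 + ⅔) = √(⅔ + 3*√1722/14)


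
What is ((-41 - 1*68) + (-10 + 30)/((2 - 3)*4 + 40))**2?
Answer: 952576/81 ≈ 11760.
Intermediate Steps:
((-41 - 1*68) + (-10 + 30)/((2 - 3)*4 + 40))**2 = ((-41 - 68) + 20/(-1*4 + 40))**2 = (-109 + 20/(-4 + 40))**2 = (-109 + 20/36)**2 = (-109 + 20*(1/36))**2 = (-109 + 5/9)**2 = (-976/9)**2 = 952576/81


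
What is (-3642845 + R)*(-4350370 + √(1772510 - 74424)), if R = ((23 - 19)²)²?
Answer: 15846609907930 - 3642589*√1698086 ≈ 1.5842e+13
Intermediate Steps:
R = 256 (R = (4²)² = 16² = 256)
(-3642845 + R)*(-4350370 + √(1772510 - 74424)) = (-3642845 + 256)*(-4350370 + √(1772510 - 74424)) = -3642589*(-4350370 + √1698086) = 15846609907930 - 3642589*√1698086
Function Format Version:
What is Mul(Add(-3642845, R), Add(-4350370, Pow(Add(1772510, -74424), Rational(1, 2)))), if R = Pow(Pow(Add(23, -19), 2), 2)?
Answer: Add(15846609907930, Mul(-3642589, Pow(1698086, Rational(1, 2)))) ≈ 1.5842e+13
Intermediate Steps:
R = 256 (R = Pow(Pow(4, 2), 2) = Pow(16, 2) = 256)
Mul(Add(-3642845, R), Add(-4350370, Pow(Add(1772510, -74424), Rational(1, 2)))) = Mul(Add(-3642845, 256), Add(-4350370, Pow(Add(1772510, -74424), Rational(1, 2)))) = Mul(-3642589, Add(-4350370, Pow(1698086, Rational(1, 2)))) = Add(15846609907930, Mul(-3642589, Pow(1698086, Rational(1, 2))))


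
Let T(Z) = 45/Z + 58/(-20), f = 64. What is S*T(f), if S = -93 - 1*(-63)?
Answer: 2109/32 ≈ 65.906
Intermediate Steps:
T(Z) = -29/10 + 45/Z (T(Z) = 45/Z + 58*(-1/20) = 45/Z - 29/10 = -29/10 + 45/Z)
S = -30 (S = -93 + 63 = -30)
S*T(f) = -30*(-29/10 + 45/64) = -30*(-703/320) = 2109/32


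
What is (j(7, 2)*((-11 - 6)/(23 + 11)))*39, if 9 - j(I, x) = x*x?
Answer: -195/2 ≈ -97.500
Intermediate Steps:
j(I, x) = 9 - x² (j(I, x) = 9 - x*x = 9 - x²)
(j(7, 2)*((-11 - 6)/(23 + 11)))*39 = ((9 - 1*2²)*((-11 - 6)/(23 + 11)))*39 = ((9 - 1*4)*(-17/34))*39 = ((9 - 4)*(-17*1/34))*39 = (5*(-½))*39 = -5/2*39 = -195/2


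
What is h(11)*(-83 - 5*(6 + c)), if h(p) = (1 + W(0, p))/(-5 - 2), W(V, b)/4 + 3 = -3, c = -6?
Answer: -1909/7 ≈ -272.71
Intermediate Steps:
W(V, b) = -24 (W(V, b) = -12 + 4*(-3) = -12 - 12 = -24)
h(p) = 23/7 (h(p) = (1 - 24)/(-5 - 2) = -23/(-7) = -23*(-1/7) = 23/7)
h(11)*(-83 - 5*(6 + c)) = 23*(-83 - 5*(6 - 6))/7 = 23*(-83 - 5*0)/7 = 23*(-83 + 0)/7 = (23/7)*(-83) = -1909/7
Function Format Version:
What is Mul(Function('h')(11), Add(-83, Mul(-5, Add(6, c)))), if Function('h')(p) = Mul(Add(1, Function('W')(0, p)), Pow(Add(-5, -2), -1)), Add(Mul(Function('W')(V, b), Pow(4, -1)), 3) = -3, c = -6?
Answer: Rational(-1909, 7) ≈ -272.71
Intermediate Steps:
Function('W')(V, b) = -24 (Function('W')(V, b) = Add(-12, Mul(4, -3)) = Add(-12, -12) = -24)
Function('h')(p) = Rational(23, 7) (Function('h')(p) = Mul(Add(1, -24), Pow(Add(-5, -2), -1)) = Mul(-23, Pow(-7, -1)) = Mul(-23, Rational(-1, 7)) = Rational(23, 7))
Mul(Function('h')(11), Add(-83, Mul(-5, Add(6, c)))) = Mul(Rational(23, 7), Add(-83, Mul(-5, Add(6, -6)))) = Mul(Rational(23, 7), Add(-83, Mul(-5, 0))) = Mul(Rational(23, 7), Add(-83, 0)) = Mul(Rational(23, 7), -83) = Rational(-1909, 7)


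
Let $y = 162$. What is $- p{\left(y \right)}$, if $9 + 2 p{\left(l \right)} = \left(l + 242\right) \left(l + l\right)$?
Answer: $- \frac{130887}{2} \approx -65444.0$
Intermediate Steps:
$p{\left(l \right)} = - \frac{9}{2} + l \left(242 + l\right)$ ($p{\left(l \right)} = - \frac{9}{2} + \frac{\left(l + 242\right) \left(l + l\right)}{2} = - \frac{9}{2} + \frac{\left(242 + l\right) 2 l}{2} = - \frac{9}{2} + \frac{2 l \left(242 + l\right)}{2} = - \frac{9}{2} + l \left(242 + l\right)$)
$- p{\left(y \right)} = - (- \frac{9}{2} + 162^{2} + 242 \cdot 162) = - (- \frac{9}{2} + 26244 + 39204) = \left(-1\right) \frac{130887}{2} = - \frac{130887}{2}$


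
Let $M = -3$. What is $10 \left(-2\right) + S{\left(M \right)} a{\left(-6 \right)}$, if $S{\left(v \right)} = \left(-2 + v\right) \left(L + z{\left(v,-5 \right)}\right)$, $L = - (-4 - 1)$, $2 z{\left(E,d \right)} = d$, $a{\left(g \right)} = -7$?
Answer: $\frac{135}{2} \approx 67.5$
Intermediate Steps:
$z{\left(E,d \right)} = \frac{d}{2}$
$L = 5$ ($L = \left(-1\right) \left(-5\right) = 5$)
$S{\left(v \right)} = -5 + \frac{5 v}{2}$ ($S{\left(v \right)} = \left(-2 + v\right) \left(5 + \frac{1}{2} \left(-5\right)\right) = \left(-2 + v\right) \left(5 - \frac{5}{2}\right) = \left(-2 + v\right) \frac{5}{2} = -5 + \frac{5 v}{2}$)
$10 \left(-2\right) + S{\left(M \right)} a{\left(-6 \right)} = 10 \left(-2\right) + \left(-5 + \frac{5}{2} \left(-3\right)\right) \left(-7\right) = -20 + \left(-5 - \frac{15}{2}\right) \left(-7\right) = -20 - - \frac{175}{2} = -20 + \frac{175}{2} = \frac{135}{2}$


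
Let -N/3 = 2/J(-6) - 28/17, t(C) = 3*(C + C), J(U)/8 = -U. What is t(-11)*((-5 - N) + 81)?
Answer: -319473/68 ≈ -4698.1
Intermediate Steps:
J(U) = -8*U (J(U) = 8*(-U) = -8*U)
t(C) = 6*C (t(C) = 3*(2*C) = 6*C)
N = 655/136 (N = -3*(2/((-8*(-6))) - 28/17) = -3*(2/48 - 28*1/17) = -3*(2*(1/48) - 28/17) = -3*(1/24 - 28/17) = -3*(-655/408) = 655/136 ≈ 4.8162)
t(-11)*((-5 - N) + 81) = (6*(-11))*((-5 - 1*655/136) + 81) = -66*((-5 - 655/136) + 81) = -66*(-1335/136 + 81) = -66*9681/136 = -319473/68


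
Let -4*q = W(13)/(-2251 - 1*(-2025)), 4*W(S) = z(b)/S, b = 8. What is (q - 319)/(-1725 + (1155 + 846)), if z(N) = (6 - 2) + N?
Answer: -162995/141024 ≈ -1.1558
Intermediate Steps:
z(N) = 4 + N
W(S) = 3/S (W(S) = ((4 + 8)/S)/4 = (12/S)/4 = 3/S)
q = 3/11752 (q = -3/13/(4*(-2251 - 1*(-2025))) = -3*(1/13)/(4*(-2251 + 2025)) = -3/(52*(-226)) = -3*(-1)/(52*226) = -¼*(-3/2938) = 3/11752 ≈ 0.00025528)
(q - 319)/(-1725 + (1155 + 846)) = (3/11752 - 319)/(-1725 + (1155 + 846)) = -3748885/(11752*(-1725 + 2001)) = -3748885/11752/276 = -3748885/11752*1/276 = -162995/141024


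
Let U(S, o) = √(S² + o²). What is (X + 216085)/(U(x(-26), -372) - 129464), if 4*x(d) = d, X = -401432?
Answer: 95983056032/67043155479 + 370694*√553705/67043155479 ≈ 1.4358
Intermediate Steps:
x(d) = d/4
(X + 216085)/(U(x(-26), -372) - 129464) = (-401432 + 216085)/(√(((¼)*(-26))² + (-372)²) - 129464) = -185347/(√((-13/2)² + 138384) - 129464) = -185347/(√(169/4 + 138384) - 129464) = -185347/(√(553705/4) - 129464) = -185347/(√553705/2 - 129464) = -185347/(-129464 + √553705/2)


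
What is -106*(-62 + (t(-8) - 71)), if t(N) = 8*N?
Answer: 20882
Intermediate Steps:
-106*(-62 + (t(-8) - 71)) = -106*(-62 + (8*(-8) - 71)) = -106*(-62 + (-64 - 71)) = -106*(-62 - 135) = -106*(-197) = 20882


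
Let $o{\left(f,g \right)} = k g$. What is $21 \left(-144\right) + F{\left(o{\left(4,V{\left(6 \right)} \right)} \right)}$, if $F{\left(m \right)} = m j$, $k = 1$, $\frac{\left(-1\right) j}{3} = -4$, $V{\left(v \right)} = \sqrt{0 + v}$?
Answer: $-3024 + 12 \sqrt{6} \approx -2994.6$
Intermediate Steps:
$V{\left(v \right)} = \sqrt{v}$
$j = 12$ ($j = \left(-3\right) \left(-4\right) = 12$)
$o{\left(f,g \right)} = g$ ($o{\left(f,g \right)} = 1 g = g$)
$F{\left(m \right)} = 12 m$ ($F{\left(m \right)} = m 12 = 12 m$)
$21 \left(-144\right) + F{\left(o{\left(4,V{\left(6 \right)} \right)} \right)} = 21 \left(-144\right) + 12 \sqrt{6} = -3024 + 12 \sqrt{6}$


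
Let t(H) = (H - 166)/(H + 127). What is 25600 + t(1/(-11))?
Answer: 35735773/1396 ≈ 25599.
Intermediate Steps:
t(H) = (-166 + H)/(127 + H)
25600 + t(1/(-11)) = 25600 + (-166 + 1/(-11))/(127 + 1/(-11)) = 25600 + (-166 - 1/11)/(127 - 1/11) = 25600 - 1827/11/(1396/11) = 25600 + (11/1396)*(-1827/11) = 25600 - 1827/1396 = 35735773/1396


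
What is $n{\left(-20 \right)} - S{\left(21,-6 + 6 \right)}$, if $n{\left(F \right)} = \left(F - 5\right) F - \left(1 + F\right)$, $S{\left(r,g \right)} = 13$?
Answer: $506$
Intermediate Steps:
$n{\left(F \right)} = -1 - F + F \left(-5 + F\right)$ ($n{\left(F \right)} = \left(F - 5\right) F - \left(1 + F\right) = \left(-5 + F\right) F - \left(1 + F\right) = F \left(-5 + F\right) - \left(1 + F\right) = -1 - F + F \left(-5 + F\right)$)
$n{\left(-20 \right)} - S{\left(21,-6 + 6 \right)} = \left(-1 + \left(-20\right)^{2} - -120\right) - 13 = \left(-1 + 400 + 120\right) - 13 = 519 - 13 = 506$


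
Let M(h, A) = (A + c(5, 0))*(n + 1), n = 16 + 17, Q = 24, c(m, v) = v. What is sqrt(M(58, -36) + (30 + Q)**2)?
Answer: 6*sqrt(47) ≈ 41.134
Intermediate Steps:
n = 33
M(h, A) = 34*A (M(h, A) = (A + 0)*(33 + 1) = A*34 = 34*A)
sqrt(M(58, -36) + (30 + Q)**2) = sqrt(34*(-36) + (30 + 24)**2) = sqrt(-1224 + 54**2) = sqrt(-1224 + 2916) = sqrt(1692) = 6*sqrt(47)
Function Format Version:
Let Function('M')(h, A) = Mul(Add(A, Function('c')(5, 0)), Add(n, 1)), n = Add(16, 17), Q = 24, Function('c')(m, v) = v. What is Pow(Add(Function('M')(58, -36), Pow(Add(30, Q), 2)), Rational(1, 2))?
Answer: Mul(6, Pow(47, Rational(1, 2))) ≈ 41.134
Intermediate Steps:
n = 33
Function('M')(h, A) = Mul(34, A) (Function('M')(h, A) = Mul(Add(A, 0), Add(33, 1)) = Mul(A, 34) = Mul(34, A))
Pow(Add(Function('M')(58, -36), Pow(Add(30, Q), 2)), Rational(1, 2)) = Pow(Add(Mul(34, -36), Pow(Add(30, 24), 2)), Rational(1, 2)) = Pow(Add(-1224, Pow(54, 2)), Rational(1, 2)) = Pow(Add(-1224, 2916), Rational(1, 2)) = Pow(1692, Rational(1, 2)) = Mul(6, Pow(47, Rational(1, 2)))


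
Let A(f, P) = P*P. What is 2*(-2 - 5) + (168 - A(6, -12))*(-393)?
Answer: -9446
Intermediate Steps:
A(f, P) = P**2
2*(-2 - 5) + (168 - A(6, -12))*(-393) = 2*(-2 - 5) + (168 - 1*(-12)**2)*(-393) = 2*(-7) + (168 - 1*144)*(-393) = -14 + (168 - 144)*(-393) = -14 + 24*(-393) = -14 - 9432 = -9446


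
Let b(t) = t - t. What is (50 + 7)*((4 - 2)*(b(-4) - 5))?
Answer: -570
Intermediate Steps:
b(t) = 0
(50 + 7)*((4 - 2)*(b(-4) - 5)) = (50 + 7)*((4 - 2)*(0 - 5)) = 57*(2*(-5)) = 57*(-10) = -570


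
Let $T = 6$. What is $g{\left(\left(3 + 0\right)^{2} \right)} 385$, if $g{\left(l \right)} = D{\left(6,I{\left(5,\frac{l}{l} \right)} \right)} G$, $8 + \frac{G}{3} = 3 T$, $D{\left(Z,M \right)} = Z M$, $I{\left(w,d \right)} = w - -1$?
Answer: $415800$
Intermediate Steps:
$I{\left(w,d \right)} = 1 + w$ ($I{\left(w,d \right)} = w + 1 = 1 + w$)
$D{\left(Z,M \right)} = M Z$
$G = 30$ ($G = -24 + 3 \cdot 3 \cdot 6 = -24 + 3 \cdot 18 = -24 + 54 = 30$)
$g{\left(l \right)} = 1080$ ($g{\left(l \right)} = \left(1 + 5\right) 6 \cdot 30 = 6 \cdot 6 \cdot 30 = 36 \cdot 30 = 1080$)
$g{\left(\left(3 + 0\right)^{2} \right)} 385 = 1080 \cdot 385 = 415800$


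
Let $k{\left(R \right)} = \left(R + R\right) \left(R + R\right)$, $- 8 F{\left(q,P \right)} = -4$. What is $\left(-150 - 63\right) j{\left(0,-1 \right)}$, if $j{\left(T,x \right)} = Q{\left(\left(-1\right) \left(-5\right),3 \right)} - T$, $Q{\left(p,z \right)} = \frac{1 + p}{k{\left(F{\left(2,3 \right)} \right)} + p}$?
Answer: $-213$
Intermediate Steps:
$F{\left(q,P \right)} = \frac{1}{2}$ ($F{\left(q,P \right)} = \left(- \frac{1}{8}\right) \left(-4\right) = \frac{1}{2}$)
$k{\left(R \right)} = 4 R^{2}$ ($k{\left(R \right)} = 2 R 2 R = 4 R^{2}$)
$Q{\left(p,z \right)} = 1$ ($Q{\left(p,z \right)} = \frac{1 + p}{\frac{4}{4} + p} = \frac{1 + p}{4 \cdot \frac{1}{4} + p} = \frac{1 + p}{1 + p} = 1$)
$j{\left(T,x \right)} = 1 - T$
$\left(-150 - 63\right) j{\left(0,-1 \right)} = \left(-150 - 63\right) \left(1 - 0\right) = - 213 \left(1 + 0\right) = \left(-213\right) 1 = -213$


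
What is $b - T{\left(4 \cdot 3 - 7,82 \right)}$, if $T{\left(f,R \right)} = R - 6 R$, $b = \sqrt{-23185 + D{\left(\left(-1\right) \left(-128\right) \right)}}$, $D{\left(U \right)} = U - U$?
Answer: $410 + i \sqrt{23185} \approx 410.0 + 152.27 i$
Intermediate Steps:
$D{\left(U \right)} = 0$
$b = i \sqrt{23185}$ ($b = \sqrt{-23185 + 0} = \sqrt{-23185} = i \sqrt{23185} \approx 152.27 i$)
$T{\left(f,R \right)} = - 5 R$
$b - T{\left(4 \cdot 3 - 7,82 \right)} = i \sqrt{23185} - \left(-5\right) 82 = i \sqrt{23185} - -410 = i \sqrt{23185} + 410 = 410 + i \sqrt{23185}$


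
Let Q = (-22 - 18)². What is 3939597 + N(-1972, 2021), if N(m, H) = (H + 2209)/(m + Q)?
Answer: 244254309/62 ≈ 3.9396e+6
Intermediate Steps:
Q = 1600 (Q = (-40)² = 1600)
N(m, H) = (2209 + H)/(1600 + m) (N(m, H) = (H + 2209)/(m + 1600) = (2209 + H)/(1600 + m))
3939597 + N(-1972, 2021) = 3939597 + (2209 + 2021)/(1600 - 1972) = 3939597 + 4230/(-372) = 3939597 - 1/372*4230 = 3939597 - 705/62 = 244254309/62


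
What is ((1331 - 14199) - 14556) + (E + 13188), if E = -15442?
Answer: -29678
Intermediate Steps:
((1331 - 14199) - 14556) + (E + 13188) = ((1331 - 14199) - 14556) + (-15442 + 13188) = (-12868 - 14556) - 2254 = -27424 - 2254 = -29678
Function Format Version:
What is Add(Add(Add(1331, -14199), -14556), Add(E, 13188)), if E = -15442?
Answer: -29678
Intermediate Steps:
Add(Add(Add(1331, -14199), -14556), Add(E, 13188)) = Add(Add(Add(1331, -14199), -14556), Add(-15442, 13188)) = Add(Add(-12868, -14556), -2254) = Add(-27424, -2254) = -29678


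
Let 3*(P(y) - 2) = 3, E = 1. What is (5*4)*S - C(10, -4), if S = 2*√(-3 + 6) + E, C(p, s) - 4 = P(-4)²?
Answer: 7 + 40*√3 ≈ 76.282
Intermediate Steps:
P(y) = 3 (P(y) = 2 + (⅓)*3 = 2 + 1 = 3)
C(p, s) = 13 (C(p, s) = 4 + 3² = 4 + 9 = 13)
S = 1 + 2*√3 (S = 2*√(-3 + 6) + 1 = 2*√3 + 1 = 1 + 2*√3 ≈ 4.4641)
(5*4)*S - C(10, -4) = (5*4)*(1 + 2*√3) - 1*13 = 20*(1 + 2*√3) - 13 = (20 + 40*√3) - 13 = 7 + 40*√3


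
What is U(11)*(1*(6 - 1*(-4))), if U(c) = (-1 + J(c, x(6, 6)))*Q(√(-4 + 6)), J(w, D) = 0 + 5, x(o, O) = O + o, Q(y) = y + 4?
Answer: 160 + 40*√2 ≈ 216.57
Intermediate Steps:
Q(y) = 4 + y
J(w, D) = 5
U(c) = 16 + 4*√2 (U(c) = (-1 + 5)*(4 + √(-4 + 6)) = 4*(4 + √2) = 16 + 4*√2)
U(11)*(1*(6 - 1*(-4))) = (16 + 4*√2)*(1*(6 - 1*(-4))) = (16 + 4*√2)*(1*(6 + 4)) = (16 + 4*√2)*(1*10) = (16 + 4*√2)*10 = 160 + 40*√2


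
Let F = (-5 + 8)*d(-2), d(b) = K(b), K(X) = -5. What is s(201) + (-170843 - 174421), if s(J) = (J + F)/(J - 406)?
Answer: -70779306/205 ≈ -3.4527e+5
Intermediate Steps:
d(b) = -5
F = -15 (F = (-5 + 8)*(-5) = 3*(-5) = -15)
s(J) = (-15 + J)/(-406 + J) (s(J) = (J - 15)/(J - 406) = (-15 + J)/(-406 + J))
s(201) + (-170843 - 174421) = (-15 + 201)/(-406 + 201) + (-170843 - 174421) = 186/(-205) - 345264 = -1/205*186 - 345264 = -186/205 - 345264 = -70779306/205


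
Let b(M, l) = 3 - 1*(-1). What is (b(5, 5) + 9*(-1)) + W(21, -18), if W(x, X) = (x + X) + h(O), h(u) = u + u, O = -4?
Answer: -10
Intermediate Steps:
h(u) = 2*u
b(M, l) = 4 (b(M, l) = 3 + 1 = 4)
W(x, X) = -8 + X + x (W(x, X) = (x + X) + 2*(-4) = (X + x) - 8 = -8 + X + x)
(b(5, 5) + 9*(-1)) + W(21, -18) = (4 + 9*(-1)) + (-8 - 18 + 21) = (4 - 9) - 5 = -5 - 5 = -10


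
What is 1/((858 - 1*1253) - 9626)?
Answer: -1/10021 ≈ -9.9790e-5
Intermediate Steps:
1/((858 - 1*1253) - 9626) = 1/((858 - 1253) - 9626) = 1/(-395 - 9626) = 1/(-10021) = -1/10021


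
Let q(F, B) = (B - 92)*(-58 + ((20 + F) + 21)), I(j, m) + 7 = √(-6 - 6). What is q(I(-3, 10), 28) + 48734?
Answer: 50270 - 128*I*√3 ≈ 50270.0 - 221.7*I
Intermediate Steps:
I(j, m) = -7 + 2*I*√3 (I(j, m) = -7 + √(-6 - 6) = -7 + √(-12) = -7 + 2*I*√3)
q(F, B) = (-92 + B)*(-17 + F) (q(F, B) = (-92 + B)*(-58 + (41 + F)) = (-92 + B)*(-17 + F))
q(I(-3, 10), 28) + 48734 = (1564 - 92*(-7 + 2*I*√3) - 17*28 + 28*(-7 + 2*I*√3)) + 48734 = (1564 + (644 - 184*I*√3) - 476 + (-196 + 56*I*√3)) + 48734 = (1536 - 128*I*√3) + 48734 = 50270 - 128*I*√3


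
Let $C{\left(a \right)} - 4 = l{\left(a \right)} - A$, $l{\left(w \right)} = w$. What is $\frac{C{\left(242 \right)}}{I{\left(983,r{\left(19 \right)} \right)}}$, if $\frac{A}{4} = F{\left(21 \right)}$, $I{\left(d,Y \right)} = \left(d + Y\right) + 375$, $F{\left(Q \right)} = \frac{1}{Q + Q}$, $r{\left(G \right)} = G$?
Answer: $\frac{5164}{28917} \approx 0.17858$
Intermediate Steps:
$F{\left(Q \right)} = \frac{1}{2 Q}$
$I{\left(d,Y \right)} = 375 + Y + d$ ($I{\left(d,Y \right)} = \left(Y + d\right) + 375 = 375 + Y + d$)
$A = \frac{2}{21}$ ($A = 4 \frac{1}{2 \cdot 21} = 4 \cdot \frac{1}{2} \cdot \frac{1}{21} = 4 \cdot \frac{1}{42} = \frac{2}{21} \approx 0.095238$)
$C{\left(a \right)} = \frac{82}{21} + a$ ($C{\left(a \right)} = 4 + \left(a - \frac{2}{21}\right) = 4 + \left(- \frac{2}{21} + a\right) = \frac{82}{21} + a$)
$\frac{C{\left(242 \right)}}{I{\left(983,r{\left(19 \right)} \right)}} = \frac{\frac{82}{21} + 242}{375 + 19 + 983} = \frac{5164}{21 \cdot 1377} = \frac{5164}{21} \cdot \frac{1}{1377} = \frac{5164}{28917}$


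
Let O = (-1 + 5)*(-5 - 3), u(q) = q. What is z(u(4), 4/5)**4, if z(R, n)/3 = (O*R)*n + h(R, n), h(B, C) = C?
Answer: 5394359275776/625 ≈ 8.6310e+9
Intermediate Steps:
O = -32 (O = 4*(-8) = -32)
z(R, n) = 3*n - 96*R*n (z(R, n) = 3*((-32*R)*n + n) = 3*(-32*R*n + n) = 3*(n - 32*R*n) = 3*n - 96*R*n)
z(u(4), 4/5)**4 = (3*(4/5)*(1 - 32*4))**4 = (3*(4*(1/5))*(1 - 128))**4 = (3*(4/5)*(-127))**4 = (-1524/5)**4 = 5394359275776/625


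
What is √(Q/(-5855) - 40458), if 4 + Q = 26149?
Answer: I*√55483791537/1171 ≈ 201.15*I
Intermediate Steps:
Q = 26145 (Q = -4 + 26149 = 26145)
√(Q/(-5855) - 40458) = √(26145/(-5855) - 40458) = √(26145*(-1/5855) - 40458) = √(-5229/1171 - 40458) = √(-47381547/1171) = I*√55483791537/1171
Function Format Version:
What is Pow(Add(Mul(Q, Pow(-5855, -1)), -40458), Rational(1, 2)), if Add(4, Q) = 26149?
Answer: Mul(Rational(1, 1171), I, Pow(55483791537, Rational(1, 2))) ≈ Mul(201.15, I)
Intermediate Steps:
Q = 26145 (Q = Add(-4, 26149) = 26145)
Pow(Add(Mul(Q, Pow(-5855, -1)), -40458), Rational(1, 2)) = Pow(Add(Mul(26145, Pow(-5855, -1)), -40458), Rational(1, 2)) = Pow(Add(Mul(26145, Rational(-1, 5855)), -40458), Rational(1, 2)) = Pow(Add(Rational(-5229, 1171), -40458), Rational(1, 2)) = Pow(Rational(-47381547, 1171), Rational(1, 2)) = Mul(Rational(1, 1171), I, Pow(55483791537, Rational(1, 2)))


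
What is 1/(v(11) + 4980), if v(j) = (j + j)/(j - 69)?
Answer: 29/144409 ≈ 0.00020082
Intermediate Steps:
v(j) = 2*j/(-69 + j) (v(j) = (2*j)/(-69 + j) = 2*j/(-69 + j))
1/(v(11) + 4980) = 1/(2*11/(-69 + 11) + 4980) = 1/(2*11/(-58) + 4980) = 1/(2*11*(-1/58) + 4980) = 1/(-11/29 + 4980) = 1/(144409/29) = 29/144409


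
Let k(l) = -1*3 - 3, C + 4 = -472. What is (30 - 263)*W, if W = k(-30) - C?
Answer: -109510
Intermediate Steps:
C = -476 (C = -4 - 472 = -476)
k(l) = -6 (k(l) = -3 - 3 = -6)
W = 470 (W = -6 - 1*(-476) = -6 + 476 = 470)
(30 - 263)*W = (30 - 263)*470 = -233*470 = -109510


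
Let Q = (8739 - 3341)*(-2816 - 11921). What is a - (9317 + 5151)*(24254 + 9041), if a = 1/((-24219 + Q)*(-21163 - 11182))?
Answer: -1239849122064858281499/2573838658025 ≈ -4.8171e+8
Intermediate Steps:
Q = -79550326 (Q = 5398*(-14737) = -79550326)
a = 1/2573838658025 (a = 1/((-24219 - 79550326)*(-21163 - 11182)) = 1/(-79574545*(-32345)) = 1/2573838658025 ≈ 3.8852e-13)
a - (9317 + 5151)*(24254 + 9041) = 1/2573838658025 - (9317 + 5151)*(24254 + 9041) = 1/2573838658025 - 14468*33295 = 1/2573838658025 - 1*481712060 = 1/2573838658025 - 481712060 = -1239849122064858281499/2573838658025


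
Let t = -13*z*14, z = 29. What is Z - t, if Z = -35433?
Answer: -30155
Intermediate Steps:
t = -5278 (t = -13*29*14 = -377*14 = -5278)
Z - t = -35433 - 1*(-5278) = -35433 + 5278 = -30155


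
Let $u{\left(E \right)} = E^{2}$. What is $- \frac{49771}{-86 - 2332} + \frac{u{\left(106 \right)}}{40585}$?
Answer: $\frac{2047124683}{98134530} \approx 20.86$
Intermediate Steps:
$- \frac{49771}{-86 - 2332} + \frac{u{\left(106 \right)}}{40585} = - \frac{49771}{-86 - 2332} + \frac{106^{2}}{40585} = - \frac{49771}{-86 - 2332} + 11236 \cdot \frac{1}{40585} = - \frac{49771}{-2418} + \frac{11236}{40585} = \left(-49771\right) \left(- \frac{1}{2418}\right) + \frac{11236}{40585} = \frac{49771}{2418} + \frac{11236}{40585} = \frac{2047124683}{98134530}$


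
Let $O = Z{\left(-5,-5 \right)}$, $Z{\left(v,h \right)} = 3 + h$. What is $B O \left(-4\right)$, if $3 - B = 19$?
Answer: $-128$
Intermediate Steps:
$B = -16$ ($B = 3 - 19 = -16$)
$O = -2$ ($O = 3 - 5 = -2$)
$B O \left(-4\right) = \left(-16\right) \left(-2\right) \left(-4\right) = 32 \left(-4\right) = -128$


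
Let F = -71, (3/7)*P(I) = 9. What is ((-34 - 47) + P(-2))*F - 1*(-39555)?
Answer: 43815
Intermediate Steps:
P(I) = 21 (P(I) = (7/3)*9 = 21)
((-34 - 47) + P(-2))*F - 1*(-39555) = ((-34 - 47) + 21)*(-71) - 1*(-39555) = (-81 + 21)*(-71) + 39555 = -60*(-71) + 39555 = 4260 + 39555 = 43815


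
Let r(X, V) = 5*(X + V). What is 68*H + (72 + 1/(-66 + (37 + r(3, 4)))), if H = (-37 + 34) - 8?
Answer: -4055/6 ≈ -675.83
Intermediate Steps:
r(X, V) = 5*V + 5*X (r(X, V) = 5*(V + X) = 5*V + 5*X)
H = -11 (H = -3 - 8 = -11)
68*H + (72 + 1/(-66 + (37 + r(3, 4)))) = 68*(-11) + (72 + 1/(-66 + (37 + (5*4 + 5*3)))) = -748 + (72 + 1/(-66 + (37 + (20 + 15)))) = -748 + (72 + 1/(-66 + (37 + 35))) = -748 + (72 + 1/(-66 + 72)) = -748 + (72 + 1/6) = -748 + (72 + ⅙) = -748 + 433/6 = -4055/6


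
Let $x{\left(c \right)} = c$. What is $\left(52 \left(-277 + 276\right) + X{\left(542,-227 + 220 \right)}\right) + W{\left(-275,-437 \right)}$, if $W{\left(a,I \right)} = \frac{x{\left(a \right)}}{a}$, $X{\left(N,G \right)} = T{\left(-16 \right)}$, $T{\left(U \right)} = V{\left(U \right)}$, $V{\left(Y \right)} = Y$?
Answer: $-67$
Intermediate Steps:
$T{\left(U \right)} = U$
$X{\left(N,G \right)} = -16$
$W{\left(a,I \right)} = 1$ ($W{\left(a,I \right)} = \frac{a}{a} = 1$)
$\left(52 \left(-277 + 276\right) + X{\left(542,-227 + 220 \right)}\right) + W{\left(-275,-437 \right)} = \left(52 \left(-277 + 276\right) - 16\right) + 1 = \left(52 \left(-1\right) - 16\right) + 1 = \left(-52 - 16\right) + 1 = -68 + 1 = -67$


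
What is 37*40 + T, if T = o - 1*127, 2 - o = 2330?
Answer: -975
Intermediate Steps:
o = -2328 (o = 2 - 1*2330 = 2 - 2330 = -2328)
T = -2455 (T = -2328 - 1*127 = -2328 - 127 = -2455)
37*40 + T = 37*40 - 2455 = 1480 - 2455 = -975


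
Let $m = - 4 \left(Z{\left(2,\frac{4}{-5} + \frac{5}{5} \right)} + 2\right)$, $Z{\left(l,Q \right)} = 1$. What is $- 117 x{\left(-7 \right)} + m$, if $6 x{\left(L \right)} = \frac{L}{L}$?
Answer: $- \frac{63}{2} \approx -31.5$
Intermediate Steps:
$x{\left(L \right)} = \frac{1}{6}$ ($x{\left(L \right)} = \frac{L \frac{1}{L}}{6} = \frac{1}{6} \cdot 1 = \frac{1}{6}$)
$m = -12$ ($m = - 4 \left(1 + 2\right) = \left(-4\right) 3 = -12$)
$- 117 x{\left(-7 \right)} + m = \left(-117\right) \frac{1}{6} - 12 = - \frac{39}{2} - 12 = - \frac{63}{2}$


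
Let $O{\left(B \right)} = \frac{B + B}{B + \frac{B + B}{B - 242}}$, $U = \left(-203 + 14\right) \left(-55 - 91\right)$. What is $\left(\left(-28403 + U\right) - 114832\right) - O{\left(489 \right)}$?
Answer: $- \frac{28795103}{249} \approx -1.1564 \cdot 10^{5}$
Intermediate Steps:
$U = 27594$ ($U = \left(-189\right) \left(-146\right) = 27594$)
$O{\left(B \right)} = \frac{2 B}{B + \frac{2 B}{-242 + B}}$
$\left(\left(-28403 + U\right) - 114832\right) - O{\left(489 \right)} = \left(\left(-28403 + 27594\right) - 114832\right) - \frac{2 \left(-242 + 489\right)}{-240 + 489} = \left(-809 - 114832\right) - 2 \cdot \frac{1}{249} \cdot 247 = -115641 - 2 \cdot \frac{1}{249} \cdot 247 = -115641 - \frac{494}{249} = - \frac{28795103}{249}$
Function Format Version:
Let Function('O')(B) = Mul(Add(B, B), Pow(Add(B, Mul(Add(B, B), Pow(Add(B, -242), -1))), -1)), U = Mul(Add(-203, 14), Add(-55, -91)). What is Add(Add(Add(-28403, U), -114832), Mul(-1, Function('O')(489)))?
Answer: Rational(-28795103, 249) ≈ -1.1564e+5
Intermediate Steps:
U = 27594 (U = Mul(-189, -146) = 27594)
Function('O')(B) = Mul(2, B, Pow(Add(B, Mul(2, B, Pow(Add(-242, B), -1))), -1)) (Function('O')(B) = Mul(Mul(2, B), Pow(Add(B, Mul(Mul(2, B), Pow(Add(-242, B), -1))), -1)) = Mul(Mul(2, B), Pow(Add(B, Mul(2, B, Pow(Add(-242, B), -1))), -1)) = Mul(2, B, Pow(Add(B, Mul(2, B, Pow(Add(-242, B), -1))), -1)))
Add(Add(Add(-28403, U), -114832), Mul(-1, Function('O')(489))) = Add(Add(Add(-28403, 27594), -114832), Mul(-1, Mul(2, Pow(Add(-240, 489), -1), Add(-242, 489)))) = Add(Add(-809, -114832), Mul(-1, Mul(2, Pow(249, -1), 247))) = Add(-115641, Mul(-1, Mul(2, Rational(1, 249), 247))) = Add(-115641, Mul(-1, Rational(494, 249))) = Add(-115641, Rational(-494, 249)) = Rational(-28795103, 249)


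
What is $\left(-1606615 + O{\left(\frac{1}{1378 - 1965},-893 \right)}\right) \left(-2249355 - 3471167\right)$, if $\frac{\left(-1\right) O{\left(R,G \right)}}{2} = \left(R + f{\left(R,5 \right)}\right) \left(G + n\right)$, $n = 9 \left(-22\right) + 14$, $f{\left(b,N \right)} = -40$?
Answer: $\frac{5684260062963238}{587} \approx 9.6836 \cdot 10^{12}$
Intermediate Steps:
$n = -184$ ($n = -198 + 14 = -184$)
$O{\left(R,G \right)} = - 2 \left(-184 + G\right) \left(-40 + R\right)$ ($O{\left(R,G \right)} = - 2 \left(R - 40\right) \left(G - 184\right) = - 2 \left(-40 + R\right) \left(-184 + G\right) = - 2 \left(-184 + G\right) \left(-40 + R\right)$)
$\left(-1606615 + O{\left(\frac{1}{1378 - 1965},-893 \right)}\right) \left(-2249355 - 3471167\right) = \left(-1606615 + \left(-14720 + 80 \left(-893\right) + \frac{368}{1378 - 1965} - - \frac{1786}{1378 - 1965}\right)\right) \left(-2249355 - 3471167\right) = \left(-1606615 - \left(86160 + \frac{2154}{587}\right)\right) \left(-5720522\right) = \left(-1606615 - \left(\frac{50576288}{587} + \frac{1786}{587}\right)\right) \left(-5720522\right) = \left(-1606615 - \frac{50578074}{587}\right) \left(-5720522\right) = \left(- \frac{993661079}{587}\right) \left(-5720522\right) = \frac{5684260062963238}{587}$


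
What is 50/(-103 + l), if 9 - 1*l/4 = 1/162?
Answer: -4050/5429 ≈ -0.74599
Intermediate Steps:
l = 2914/81 (l = 36 - 4/162 = 36 - 4*1/162 = 36 - 2/81 = 2914/81 ≈ 35.975)
50/(-103 + l) = 50/(-103 + 2914/81) = 50/(-5429/81) = -81/5429*50 = -4050/5429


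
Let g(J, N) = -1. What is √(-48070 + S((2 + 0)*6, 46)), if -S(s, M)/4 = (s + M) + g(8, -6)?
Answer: I*√48298 ≈ 219.77*I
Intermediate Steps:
S(s, M) = 4 - 4*M - 4*s (S(s, M) = -4*((s + M) - 1) = -4*((M + s) - 1) = -4*(-1 + M + s) = 4 - 4*M - 4*s)
√(-48070 + S((2 + 0)*6, 46)) = √(-48070 + (4 - 4*46 - 4*(2 + 0)*6)) = √(-48070 + (4 - 184 - 8*6)) = √(-48070 + (4 - 184 - 4*12)) = √(-48070 + (4 - 184 - 48)) = √(-48070 - 228) = √(-48298) = I*√48298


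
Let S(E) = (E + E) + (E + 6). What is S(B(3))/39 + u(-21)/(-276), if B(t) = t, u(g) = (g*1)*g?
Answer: -1451/1196 ≈ -1.2132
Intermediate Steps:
u(g) = g² (u(g) = g*g = g²)
S(E) = 6 + 3*E (S(E) = 2*E + (6 + E) = 6 + 3*E)
S(B(3))/39 + u(-21)/(-276) = (6 + 3*3)/39 + (-21)²/(-276) = (6 + 9)*(1/39) + 441*(-1/276) = 15*(1/39) - 147/92 = 5/13 - 147/92 = -1451/1196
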